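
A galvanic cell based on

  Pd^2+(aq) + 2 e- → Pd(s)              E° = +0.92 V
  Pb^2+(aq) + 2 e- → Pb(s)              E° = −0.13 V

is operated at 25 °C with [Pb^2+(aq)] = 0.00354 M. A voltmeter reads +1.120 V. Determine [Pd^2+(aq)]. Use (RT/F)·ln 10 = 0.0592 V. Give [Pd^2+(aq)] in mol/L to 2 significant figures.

Pd²⁺/Pd is the cathode (higher E°); E°cell = +0.92 − (−0.13) = +1.05 V with n = 2.
Rearranging E = E° − (0.0592/n)·log Q gives log Q = 2(+1.05 − (+1.120))/0.0592 = −2.365.
The balanced reaction is Pd^2+(aq) + Pb(s) → Pd(s) + Pb^2+(aq), so Q = [Pb^2+(aq)] / [Pd^2+(aq)].
Isolating [Pd^2+(aq)] in Q = 10^{−2.365} yields log [Pd^2+(aq)] = −0.086, i.e. 0.82 M.

0.82 M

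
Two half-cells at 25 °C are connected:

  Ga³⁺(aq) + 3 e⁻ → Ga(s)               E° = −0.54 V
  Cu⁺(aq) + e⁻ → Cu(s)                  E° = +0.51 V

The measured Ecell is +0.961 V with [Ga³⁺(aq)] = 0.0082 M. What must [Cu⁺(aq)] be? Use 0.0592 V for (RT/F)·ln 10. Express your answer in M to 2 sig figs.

0.0063 M

With Cu⁺/Cu at the cathode and Ga³⁺/Ga at the anode, E°cell = +0.51 − (−0.54) = +1.05 V (n = 3).
From the Nernst equation, log Q = n(E° − E)/0.0592 = 3·(+1.05 − (+0.961))/0.0592 = 4.510.
Balancing electrons gives 3 Cu⁺(aq) + Ga(s) → 3 Cu(s) + Ga³⁺(aq); thus Q = [Ga³⁺(aq)] / [Cu⁺(aq)]^3.
Substituting the known concentrations and solving, log [Cu⁺(aq)] = −2.199 and [Cu⁺(aq)] = 0.0063 M.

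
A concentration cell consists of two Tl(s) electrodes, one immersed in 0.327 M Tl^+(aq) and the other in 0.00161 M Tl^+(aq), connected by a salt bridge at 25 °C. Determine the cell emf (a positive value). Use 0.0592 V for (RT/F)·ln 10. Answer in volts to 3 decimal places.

For a concentration cell E°cell = 0, since both electrodes use the same couple.
The compartment with the higher Tl^+(aq) concentration (0.327 M) acts as the cathode; ions are reduced there and produced at the dilute (0.00161 M) anode.
With n = 1, Ecell = −(0.0592/1)·log([dilute]/[conc]) = −(0.0592/1)·log(0.00161/0.327) = +0.137 V.

0.137 V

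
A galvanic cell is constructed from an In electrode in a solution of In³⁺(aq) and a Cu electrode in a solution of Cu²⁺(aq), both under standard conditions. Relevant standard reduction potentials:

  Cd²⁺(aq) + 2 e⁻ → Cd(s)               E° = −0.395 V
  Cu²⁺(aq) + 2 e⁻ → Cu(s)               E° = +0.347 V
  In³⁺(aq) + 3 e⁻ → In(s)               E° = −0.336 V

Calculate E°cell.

The Cu²⁺/Cu couple has the higher E°, so Cu ion is reduced (cathode) and In is oxidized (anode).
E°cell = E°(cathode) − E°(anode) = +0.347 − (−0.336) = +0.683 V.

+0.683 V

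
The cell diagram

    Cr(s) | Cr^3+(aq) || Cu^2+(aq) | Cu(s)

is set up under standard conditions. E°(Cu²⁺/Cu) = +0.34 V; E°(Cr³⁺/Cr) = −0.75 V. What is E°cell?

By convention the left-hand electrode in cell notation is the anode (oxidation) and the right-hand electrode is the cathode (reduction).
E°cell = E°(right) − E°(left) = +0.34 − (−0.75) = +1.09 V.

+1.09 V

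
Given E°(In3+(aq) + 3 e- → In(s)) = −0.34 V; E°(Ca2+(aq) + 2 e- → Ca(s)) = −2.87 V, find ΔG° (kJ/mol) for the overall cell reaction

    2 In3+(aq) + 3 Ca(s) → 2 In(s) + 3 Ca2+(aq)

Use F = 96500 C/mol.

−1465 kJ/mol

In the reaction as written In3+(aq) is reduced, so the In³⁺/In couple is the cathode and Ca²⁺/Ca is the anode.
E°cell = −0.34 − (−2.87) = +2.53 V; balancing electrons gives n = 6.
ΔG° = −nFE°cell = −(6)(96500)(+2.53) J/mol = −1465 kJ/mol.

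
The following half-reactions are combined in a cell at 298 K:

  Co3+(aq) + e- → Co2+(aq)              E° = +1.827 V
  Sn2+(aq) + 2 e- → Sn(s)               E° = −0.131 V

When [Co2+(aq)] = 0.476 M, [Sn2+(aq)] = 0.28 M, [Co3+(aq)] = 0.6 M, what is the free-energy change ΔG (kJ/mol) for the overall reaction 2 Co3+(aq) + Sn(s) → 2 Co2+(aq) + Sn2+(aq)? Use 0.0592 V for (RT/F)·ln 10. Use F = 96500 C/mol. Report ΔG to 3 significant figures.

−382 kJ/mol

The standard cell potential is +1.827 − (−0.131) = +1.958 V, with n = 2 electrons in the balanced equation.
The reaction quotient is ([Co2+(aq)]^2·[Sn2+(aq)]) / [Co3+(aq)]^2 = 0.176; by Nernst, E = +1.958 − (0.0592/2)(−0.754) = +1.9803 V.
Finally ΔG = −nFE = −(2)(96500 C/mol)(+1.9803 V) = −382 kJ/mol.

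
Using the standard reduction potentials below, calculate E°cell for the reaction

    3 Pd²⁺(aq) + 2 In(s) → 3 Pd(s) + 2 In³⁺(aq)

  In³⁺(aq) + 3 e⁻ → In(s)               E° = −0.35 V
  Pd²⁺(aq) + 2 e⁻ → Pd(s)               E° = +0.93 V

Pd²⁺(aq) gains electrons, so the Pd²⁺/Pd couple is the cathode; the In³⁺/In couple is the anode.
E°cell = E°(cathode) − E°(anode) = +0.93 − (−0.35) = +1.28 V.

+1.28 V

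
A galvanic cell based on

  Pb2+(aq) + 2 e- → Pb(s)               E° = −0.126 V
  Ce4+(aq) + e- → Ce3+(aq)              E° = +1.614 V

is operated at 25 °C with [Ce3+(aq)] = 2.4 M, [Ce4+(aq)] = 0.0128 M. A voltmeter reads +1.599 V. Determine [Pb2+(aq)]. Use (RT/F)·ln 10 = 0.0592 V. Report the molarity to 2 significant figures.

1.7 M

Ce⁴⁺/Ce³⁺ is the cathode (higher E°); E°cell = +1.614 − (−0.126) = +1.740 V with n = 2.
From the Nernst equation, log Q = n(E° − E)/0.0592 = 2·(+1.740 − (+1.599))/0.0592 = 4.764.
The balanced reaction is 2 Ce4+(aq) + Pb(s) → 2 Ce3+(aq) + Pb2+(aq), so Q = ([Ce3+(aq)]^2·[Pb2+(aq)]) / [Ce4+(aq)]^2.
Solving for the unknown gives log [Pb2+(aq)] = 0.218, so [Pb2+(aq)] ≈ 1.7 M.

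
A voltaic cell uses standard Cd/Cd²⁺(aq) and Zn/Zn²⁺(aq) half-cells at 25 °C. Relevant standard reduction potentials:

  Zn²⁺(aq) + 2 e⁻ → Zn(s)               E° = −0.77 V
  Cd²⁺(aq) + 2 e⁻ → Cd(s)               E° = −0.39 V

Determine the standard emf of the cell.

+0.38 V

Of the two couples in this cell, the one with the more positive reduction potential is reduced at the cathode: here that is Cd²⁺/Cd (−0.39 V); Zn²⁺/Zn (−0.77 V) is the anode.
E°cell = E°(cathode) − E°(anode) = −0.39 − (−0.77) = +0.38 V.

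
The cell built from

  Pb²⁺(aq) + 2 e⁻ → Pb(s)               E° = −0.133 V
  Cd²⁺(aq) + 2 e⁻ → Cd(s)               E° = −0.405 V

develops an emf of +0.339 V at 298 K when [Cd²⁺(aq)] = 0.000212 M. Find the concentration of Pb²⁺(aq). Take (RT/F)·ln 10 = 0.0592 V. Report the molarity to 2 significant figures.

Pb²⁺/Pb is the cathode (higher E°); E°cell = −0.133 − (−0.405) = +0.272 V with n = 2.
Rearranging E = E° − (0.0592/n)·log Q gives log Q = 2(+0.272 − (+0.339))/0.0592 = −2.264.
For Pb²⁺(aq) + Cd(s) → Pb(s) + Cd²⁺(aq), the reaction quotient is Q = [Cd²⁺(aq)] / [Pb²⁺(aq)].
Solving for the unknown gives log [Pb²⁺(aq)] = −1.410, so [Pb²⁺(aq)] ≈ 0.039 M.

0.039 M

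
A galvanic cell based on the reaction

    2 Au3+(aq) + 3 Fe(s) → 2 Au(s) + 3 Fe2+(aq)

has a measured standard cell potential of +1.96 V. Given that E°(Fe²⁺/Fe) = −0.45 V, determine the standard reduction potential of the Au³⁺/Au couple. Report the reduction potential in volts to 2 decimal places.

In the reaction as written the Au³⁺/Au couple is reduced (cathode) and Fe²⁺/Fe is oxidized (anode), so E°cell = E°(Au³⁺/Au) − E°(Fe²⁺/Fe).
E°(Au³⁺/Au) = E°cell + E°(anode) = +1.96 + (−0.45) = +1.51 V.

+1.51 V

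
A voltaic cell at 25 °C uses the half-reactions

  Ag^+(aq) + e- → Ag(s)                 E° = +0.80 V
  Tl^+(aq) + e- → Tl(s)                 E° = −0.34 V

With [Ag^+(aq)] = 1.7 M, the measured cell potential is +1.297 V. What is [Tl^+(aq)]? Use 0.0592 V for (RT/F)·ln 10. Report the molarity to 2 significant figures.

Ag⁺/Ag is the cathode (higher E°); E°cell = +0.80 − (−0.34) = +1.14 V with n = 1.
Since E = E° − (0.0592/n)·log Q, log Q = n(E° − E)/0.0592 = −2.652.
Balancing electrons gives Ag^+(aq) + Tl(s) → Ag(s) + Tl^+(aq); thus Q = [Tl^+(aq)] / [Ag^+(aq)].
Isolating [Tl^+(aq)] in Q = 10^{−2.652} yields log [Tl^+(aq)] = −2.422, i.e. 0.0038 M.

0.0038 M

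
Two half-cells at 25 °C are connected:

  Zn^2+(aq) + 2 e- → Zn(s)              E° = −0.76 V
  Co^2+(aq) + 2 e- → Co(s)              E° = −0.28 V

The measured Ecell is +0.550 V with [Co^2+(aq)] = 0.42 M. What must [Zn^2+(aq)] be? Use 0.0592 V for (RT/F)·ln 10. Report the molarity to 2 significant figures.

Co²⁺/Co is the cathode (higher E°); E°cell = −0.28 − (−0.76) = +0.48 V with n = 2.
From the Nernst equation, log Q = n(E° − E)/0.0592 = 2·(+0.48 − (+0.550))/0.0592 = −2.365.
The balanced reaction is Co^2+(aq) + Zn(s) → Co(s) + Zn^2+(aq), so Q = [Zn^2+(aq)] / [Co^2+(aq)].
Substituting the known concentrations and solving, log [Zn^2+(aq)] = −2.742 and [Zn^2+(aq)] = 0.0018 M.

0.0018 M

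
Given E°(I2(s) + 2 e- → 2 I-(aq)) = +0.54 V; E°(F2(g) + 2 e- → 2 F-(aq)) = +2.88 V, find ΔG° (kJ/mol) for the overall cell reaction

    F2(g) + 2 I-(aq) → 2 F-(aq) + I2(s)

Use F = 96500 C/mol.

In the reaction as written F2(g) is reduced, so the F₂/F⁻ couple is the cathode and I₂/I⁻ is the anode.
E°cell = +2.88 − (+0.54) = +2.34 V; balancing electrons gives n = 2.
ΔG° = −nFE°cell = −(2)(96500)(+2.34) J/mol = −452 kJ/mol.

−452 kJ/mol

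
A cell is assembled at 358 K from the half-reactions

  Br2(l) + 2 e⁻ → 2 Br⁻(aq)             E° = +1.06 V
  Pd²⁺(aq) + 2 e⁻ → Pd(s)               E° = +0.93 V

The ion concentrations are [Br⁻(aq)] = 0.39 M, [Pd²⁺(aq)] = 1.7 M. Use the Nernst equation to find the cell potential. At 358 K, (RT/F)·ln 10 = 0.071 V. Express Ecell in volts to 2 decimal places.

Br₂/Br⁻ is reduced (cathode, E° = +1.06 V) and Pd²⁺/Pd is oxidized (anode).
E°cell = +1.06 − (+0.93) = +0.13 V, with n = 2 electrons transferred.
Balancing gives Br2(l) + Pd(s) → 2 Br⁻(aq) + Pd²⁺(aq); hence Q = [Br⁻(aq)]^2·[Pd²⁺(aq)] = 0.259 (log Q = −0.587).
E = E° − (0.071/n)·log Q = +0.13 − (0.071/2)(−0.587) = +0.15 V.

+0.15 V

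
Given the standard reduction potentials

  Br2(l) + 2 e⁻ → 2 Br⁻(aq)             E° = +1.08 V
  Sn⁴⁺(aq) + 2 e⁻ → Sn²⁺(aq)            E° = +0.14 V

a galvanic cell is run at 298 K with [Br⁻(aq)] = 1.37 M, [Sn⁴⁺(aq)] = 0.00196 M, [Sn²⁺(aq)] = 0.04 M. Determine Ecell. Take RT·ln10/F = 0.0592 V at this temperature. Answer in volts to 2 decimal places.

+0.97 V

Since E°(Br₂/Br⁻) > E°(Sn⁴⁺/Sn²⁺), Br₂/Br⁻ serves as the cathode.
The standard potential is +1.08 − (+0.14) = +0.94 V and the balanced reaction transfers n = 2 electrons.
Balancing gives Br2(l) + Sn²⁺(aq) → 2 Br⁻(aq) + Sn⁴⁺(aq); hence Q = ([Br⁻(aq)]^2·[Sn⁴⁺(aq)]) / [Sn²⁺(aq)] = 0.092 (log Q = −1.036).
By the Nernst equation, E = +0.94 − (0.0592/2)·(−1.036) = +0.97 V.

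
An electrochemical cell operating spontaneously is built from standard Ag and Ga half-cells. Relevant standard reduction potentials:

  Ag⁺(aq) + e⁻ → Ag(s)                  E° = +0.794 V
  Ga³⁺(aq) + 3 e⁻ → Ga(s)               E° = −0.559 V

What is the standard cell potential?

+1.353 V

Of the two couples in this cell, the one with the more positive reduction potential is reduced at the cathode: here that is Ag⁺/Ag (+0.794 V); Ga³⁺/Ga (−0.559 V) is the anode.
E°cell = E°(cathode) − E°(anode) = +0.794 − (−0.559) = +1.353 V.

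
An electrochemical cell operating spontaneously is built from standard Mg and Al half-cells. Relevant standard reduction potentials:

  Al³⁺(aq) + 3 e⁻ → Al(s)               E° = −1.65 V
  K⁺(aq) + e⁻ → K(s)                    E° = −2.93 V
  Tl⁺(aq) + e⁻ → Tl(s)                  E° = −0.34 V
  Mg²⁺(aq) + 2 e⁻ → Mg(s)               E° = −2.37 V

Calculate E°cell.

+0.72 V

Of the two couples in this cell, the one with the more positive reduction potential is reduced at the cathode: here that is Al³⁺/Al (−1.65 V); Mg²⁺/Mg (−2.37 V) is the anode.
E°cell = E°(cathode) − E°(anode) = −1.65 − (−2.37) = +0.72 V.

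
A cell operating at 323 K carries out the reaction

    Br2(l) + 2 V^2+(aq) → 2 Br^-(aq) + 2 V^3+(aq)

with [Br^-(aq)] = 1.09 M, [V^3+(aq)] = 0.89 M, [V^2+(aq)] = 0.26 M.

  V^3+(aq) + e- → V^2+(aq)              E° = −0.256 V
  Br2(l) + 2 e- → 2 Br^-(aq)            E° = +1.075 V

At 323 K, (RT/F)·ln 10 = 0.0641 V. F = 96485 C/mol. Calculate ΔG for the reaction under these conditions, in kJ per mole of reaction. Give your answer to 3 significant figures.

−250 kJ/mol

With Br₂/Br⁻ reduced at the cathode, E°cell = +1.075 − (−0.256) = +1.331 V and n = 2.
Q = ([Br^-(aq)]^2·[V^3+(aq)]^2) / [V^2+(aq)]^2 = 13.9, so log Q = 1.144 and E = +1.331 − (0.0641/2)(1.144) = +1.2943 V.
ΔG = −nFE = −(2)(96485)(+1.2943) J/mol = −250 kJ/mol.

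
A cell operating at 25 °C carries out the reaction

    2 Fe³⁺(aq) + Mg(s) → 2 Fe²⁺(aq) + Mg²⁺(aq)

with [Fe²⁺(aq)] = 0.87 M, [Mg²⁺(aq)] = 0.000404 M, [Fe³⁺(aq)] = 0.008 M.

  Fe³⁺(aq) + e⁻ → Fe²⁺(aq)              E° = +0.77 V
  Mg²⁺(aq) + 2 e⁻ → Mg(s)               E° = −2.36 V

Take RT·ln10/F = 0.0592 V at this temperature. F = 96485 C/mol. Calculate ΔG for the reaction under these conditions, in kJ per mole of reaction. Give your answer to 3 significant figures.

E°cell = +0.77 − (−2.36) = +3.13 V; the balanced reaction transfers n = 2 electrons.
The reaction quotient is ([Fe²⁺(aq)]^2·[Mg²⁺(aq)]) / [Fe³⁺(aq)]^2 = 4.78; by Nernst, E = +3.13 − (0.0592/2)(0.679) = +3.1099 V.
Finally ΔG = −nFE = −(2)(96485 C/mol)(+3.1099 V) = −600 kJ/mol.

−600 kJ/mol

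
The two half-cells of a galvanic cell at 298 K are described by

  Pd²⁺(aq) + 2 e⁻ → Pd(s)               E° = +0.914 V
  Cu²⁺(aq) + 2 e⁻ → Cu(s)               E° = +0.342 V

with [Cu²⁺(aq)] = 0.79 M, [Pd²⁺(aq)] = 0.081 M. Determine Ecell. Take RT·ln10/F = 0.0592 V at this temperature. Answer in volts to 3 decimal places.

+0.543 V

Since E°(Pd²⁺/Pd) > E°(Cu²⁺/Cu), Pd²⁺/Pd serves as the cathode.
E°cell = +0.914 − (+0.342) = +0.572 V, with n = 2 electrons transferred.
The balanced reaction is Pd²⁺(aq) + Cu(s) → Pd(s) + Cu²⁺(aq), so Q = [Cu²⁺(aq)] / [Pd²⁺(aq)] = 9.75 and log Q = 0.989.
By the Nernst equation, E = +0.572 − (0.0592/2)·(0.989) = +0.543 V.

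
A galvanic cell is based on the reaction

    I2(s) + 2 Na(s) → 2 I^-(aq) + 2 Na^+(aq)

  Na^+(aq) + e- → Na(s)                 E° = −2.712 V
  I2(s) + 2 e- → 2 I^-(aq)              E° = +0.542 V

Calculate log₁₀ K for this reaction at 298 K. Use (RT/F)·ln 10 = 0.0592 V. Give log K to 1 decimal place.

log K = 109.9

The I₂/I⁻ couple is reduced (cathode); E°cell = +0.542 − (−2.712) = +3.254 V with n = 2.
At equilibrium E = 0, so log K = nE°cell / 0.0592 = (2)(+3.254) / 0.0592 = 109.9.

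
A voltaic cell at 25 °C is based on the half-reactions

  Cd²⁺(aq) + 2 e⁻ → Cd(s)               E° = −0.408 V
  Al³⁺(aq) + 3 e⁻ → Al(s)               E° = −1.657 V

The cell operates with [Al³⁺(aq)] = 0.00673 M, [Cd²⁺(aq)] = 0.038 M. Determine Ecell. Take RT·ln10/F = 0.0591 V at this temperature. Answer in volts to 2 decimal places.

+1.25 V

Since E°(Cd²⁺/Cd) > E°(Al³⁺/Al), Cd²⁺/Cd serves as the cathode.
E°cell = −0.408 − (−1.657) = +1.249 V, with n = 6 electrons transferred.
Balancing gives 3 Cd²⁺(aq) + 2 Al(s) → 3 Cd(s) + 2 Al³⁺(aq); hence Q = [Al³⁺(aq)]^2 / [Cd²⁺(aq)]^3 = 0.825 (log Q = −0.083).
By the Nernst equation, E = +1.249 − (0.0591/6)·(−0.083) = +1.25 V.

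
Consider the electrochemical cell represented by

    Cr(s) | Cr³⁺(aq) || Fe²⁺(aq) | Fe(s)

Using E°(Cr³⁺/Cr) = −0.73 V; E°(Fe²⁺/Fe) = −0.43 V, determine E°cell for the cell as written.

+0.30 V

By convention the left-hand electrode in cell notation is the anode (oxidation) and the right-hand electrode is the cathode (reduction).
E°cell = E°(right) − E°(left) = −0.43 − (−0.73) = +0.30 V.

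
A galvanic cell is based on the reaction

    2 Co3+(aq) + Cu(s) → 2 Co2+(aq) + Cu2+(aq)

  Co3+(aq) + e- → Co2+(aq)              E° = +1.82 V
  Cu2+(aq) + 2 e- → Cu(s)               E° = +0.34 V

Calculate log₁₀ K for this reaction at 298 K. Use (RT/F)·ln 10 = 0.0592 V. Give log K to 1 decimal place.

The Co³⁺/Co²⁺ couple is reduced (cathode); E°cell = +1.82 − (+0.34) = +1.48 V with n = 2.
At equilibrium E = 0, so log K = nE°cell / 0.0592 = (2)(+1.48) / 0.0592 = 50.0.

log K = 50.0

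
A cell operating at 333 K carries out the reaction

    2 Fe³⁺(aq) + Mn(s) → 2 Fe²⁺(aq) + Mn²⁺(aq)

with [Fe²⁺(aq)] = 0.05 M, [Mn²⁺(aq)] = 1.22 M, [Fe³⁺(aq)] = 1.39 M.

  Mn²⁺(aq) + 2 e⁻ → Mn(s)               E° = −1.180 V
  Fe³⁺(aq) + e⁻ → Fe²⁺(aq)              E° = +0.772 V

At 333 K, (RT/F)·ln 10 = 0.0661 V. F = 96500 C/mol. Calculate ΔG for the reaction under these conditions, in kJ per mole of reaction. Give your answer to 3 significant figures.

−395 kJ/mol

E°cell = +0.772 − (−1.180) = +1.952 V; the balanced reaction transfers n = 2 electrons.
The reaction quotient is ([Fe²⁺(aq)]^2·[Mn²⁺(aq)]) / [Fe³⁺(aq)]^2 = 0.00158; by Nernst, E = +1.952 − (0.0661/2)(−2.802) = +2.0446 V.
ΔG = −nFE = −(2)(96500)(+2.0446) J/mol = −395 kJ/mol.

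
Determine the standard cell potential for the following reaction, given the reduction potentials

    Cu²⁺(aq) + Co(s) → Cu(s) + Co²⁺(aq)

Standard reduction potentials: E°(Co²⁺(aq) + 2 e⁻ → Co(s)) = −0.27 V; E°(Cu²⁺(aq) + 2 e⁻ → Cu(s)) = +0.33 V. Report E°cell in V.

+0.60 V

Cu²⁺(aq) gains electrons, so the Cu²⁺/Cu couple is the cathode; the Co²⁺/Co couple is the anode.
E°cell = E°(cathode) − E°(anode) = +0.33 − (−0.27) = +0.60 V.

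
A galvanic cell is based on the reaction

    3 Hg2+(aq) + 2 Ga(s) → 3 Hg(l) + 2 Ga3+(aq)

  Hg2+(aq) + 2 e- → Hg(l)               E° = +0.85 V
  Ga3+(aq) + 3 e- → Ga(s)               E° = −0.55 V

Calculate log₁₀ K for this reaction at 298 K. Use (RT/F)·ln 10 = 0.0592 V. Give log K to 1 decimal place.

log K = 141.9

The Hg²⁺/Hg couple is reduced (cathode); E°cell = +0.85 − (−0.55) = +1.40 V with n = 6.
At equilibrium E = 0, so log K = nE°cell / 0.0592 = (6)(+1.40) / 0.0592 = 141.9.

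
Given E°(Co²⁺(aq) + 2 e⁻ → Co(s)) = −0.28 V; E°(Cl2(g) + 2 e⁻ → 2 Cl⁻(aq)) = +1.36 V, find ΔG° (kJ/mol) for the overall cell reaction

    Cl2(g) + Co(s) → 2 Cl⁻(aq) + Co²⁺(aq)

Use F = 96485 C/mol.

−316 kJ/mol

In the reaction as written Cl2(g) is reduced, so the Cl₂/Cl⁻ couple is the cathode and Co²⁺/Co is the anode.
E°cell = +1.36 − (−0.28) = +1.64 V; balancing electrons gives n = 2.
ΔG° = −nFE°cell = −(2)(96485)(+1.64) J/mol = −316 kJ/mol.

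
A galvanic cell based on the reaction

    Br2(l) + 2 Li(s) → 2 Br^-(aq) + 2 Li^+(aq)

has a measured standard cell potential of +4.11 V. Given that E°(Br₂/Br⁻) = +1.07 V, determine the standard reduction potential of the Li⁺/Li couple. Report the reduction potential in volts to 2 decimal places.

−3.04 V

In the reaction as written the Br₂/Br⁻ couple is reduced (cathode) and Li⁺/Li is oxidized (anode), so E°cell = E°(Br₂/Br⁻) − E°(Li⁺/Li).
E°(Li⁺/Li) = E°(cathode) − E°cell = +1.07 − (+4.11) = −3.04 V.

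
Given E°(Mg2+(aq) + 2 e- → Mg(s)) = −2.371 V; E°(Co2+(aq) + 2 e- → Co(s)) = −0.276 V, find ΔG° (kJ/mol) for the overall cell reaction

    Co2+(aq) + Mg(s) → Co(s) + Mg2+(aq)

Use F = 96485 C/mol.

−404 kJ/mol

In the reaction as written Co2+(aq) is reduced, so the Co²⁺/Co couple is the cathode and Mg²⁺/Mg is the anode.
E°cell = −0.276 − (−2.371) = +2.095 V; balancing electrons gives n = 2.
ΔG° = −nFE°cell = −(2)(96485)(+2.095) J/mol = −404 kJ/mol.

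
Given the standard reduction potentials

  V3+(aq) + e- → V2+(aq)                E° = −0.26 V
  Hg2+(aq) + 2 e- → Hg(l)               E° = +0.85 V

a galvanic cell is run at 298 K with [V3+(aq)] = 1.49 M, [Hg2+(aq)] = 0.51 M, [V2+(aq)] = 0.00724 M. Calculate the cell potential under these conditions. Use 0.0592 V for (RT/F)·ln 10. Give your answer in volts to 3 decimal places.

+0.964 V

Since E°(Hg²⁺/Hg) > E°(V³⁺/V²⁺), Hg²⁺/Hg serves as the cathode.
E°cell = E°cat − E°an = +0.85 − (−0.26) = +1.11 V; n = 2.
For the overall reaction Hg2+(aq) + 2 V2+(aq) → Hg(l) + 2 V3+(aq), Q = [V3+(aq)]^2 / ([Hg2+(aq)]·[V2+(aq)]^2) = 8.3×10^4, giving log Q = 4.919.
E = E° − (0.0592/n)·log Q = +1.11 − (0.0592/2)(4.919) = +0.964 V.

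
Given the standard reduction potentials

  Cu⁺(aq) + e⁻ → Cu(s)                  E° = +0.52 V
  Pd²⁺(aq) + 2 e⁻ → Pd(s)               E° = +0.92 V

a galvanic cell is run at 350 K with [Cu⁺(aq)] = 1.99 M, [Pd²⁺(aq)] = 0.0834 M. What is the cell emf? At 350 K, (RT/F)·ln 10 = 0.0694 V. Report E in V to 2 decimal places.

+0.34 V

Since E°(Pd²⁺/Pd) > E°(Cu⁺/Cu), Pd²⁺/Pd serves as the cathode.
The standard potential is +0.92 − (+0.52) = +0.40 V and the balanced reaction transfers n = 2 electrons.
Balancing gives Pd²⁺(aq) + 2 Cu(s) → Pd(s) + 2 Cu⁺(aq); hence Q = [Cu⁺(aq)]^2 / [Pd²⁺(aq)] = 47.5 (log Q = 1.677).
E = E° − (0.0694/n)·log Q = +0.40 − (0.0694/2)(1.677) = +0.34 V.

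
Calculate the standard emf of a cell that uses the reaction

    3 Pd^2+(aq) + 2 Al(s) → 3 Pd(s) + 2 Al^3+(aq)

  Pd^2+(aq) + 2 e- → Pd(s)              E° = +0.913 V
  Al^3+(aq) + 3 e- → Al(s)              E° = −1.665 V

+2.578 V

In the reaction as written, Pd^2+(aq) is reduced (cathode) and Al^3+(aq) is produced by oxidation at the anode.
E°cell = E°(cathode) − E°(anode) = +0.913 − (−1.665) = +2.578 V.
The positive value indicates the reaction is spontaneous as written.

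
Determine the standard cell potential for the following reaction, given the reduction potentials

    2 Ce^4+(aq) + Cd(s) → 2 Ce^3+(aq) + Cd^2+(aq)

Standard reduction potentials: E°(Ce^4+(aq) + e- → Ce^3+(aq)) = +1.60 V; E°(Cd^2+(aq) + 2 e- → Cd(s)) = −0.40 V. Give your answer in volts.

+2.00 V

Ce^4+(aq) gains electrons, so the Ce⁴⁺/Ce³⁺ couple is the cathode; the Cd²⁺/Cd couple is the anode.
E°cell = E°(cathode) − E°(anode) = +1.60 − (−0.40) = +2.00 V.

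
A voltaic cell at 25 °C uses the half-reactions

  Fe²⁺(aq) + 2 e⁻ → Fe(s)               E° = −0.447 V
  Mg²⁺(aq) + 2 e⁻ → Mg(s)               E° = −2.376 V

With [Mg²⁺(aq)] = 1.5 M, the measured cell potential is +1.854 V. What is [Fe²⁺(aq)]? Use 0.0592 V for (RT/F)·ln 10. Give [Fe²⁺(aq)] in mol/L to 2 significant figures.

0.0044 M

Fe²⁺/Fe is the cathode (higher E°); E°cell = −0.447 − (−2.376) = +1.929 V with n = 2.
From the Nernst equation, log Q = n(E° − E)/0.0592 = 2·(+1.929 − (+1.854))/0.0592 = 2.534.
For Fe²⁺(aq) + Mg(s) → Fe(s) + Mg²⁺(aq), the reaction quotient is Q = [Mg²⁺(aq)] / [Fe²⁺(aq)].
Substituting the known concentrations and solving, log [Fe²⁺(aq)] = −2.358 and [Fe²⁺(aq)] = 0.0044 M.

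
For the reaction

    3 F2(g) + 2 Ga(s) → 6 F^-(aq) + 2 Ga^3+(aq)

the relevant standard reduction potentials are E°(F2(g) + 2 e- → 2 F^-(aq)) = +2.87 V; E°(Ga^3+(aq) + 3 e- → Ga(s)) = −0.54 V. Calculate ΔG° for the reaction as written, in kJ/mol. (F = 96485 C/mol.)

In the reaction as written F2(g) is reduced, so the F₂/F⁻ couple is the cathode and Ga³⁺/Ga is the anode.
E°cell = +2.87 − (−0.54) = +3.41 V; balancing electrons gives n = 6.
ΔG° = −nFE°cell = −(6)(96485)(+3.41) J/mol = −1974 kJ/mol.

−1974 kJ/mol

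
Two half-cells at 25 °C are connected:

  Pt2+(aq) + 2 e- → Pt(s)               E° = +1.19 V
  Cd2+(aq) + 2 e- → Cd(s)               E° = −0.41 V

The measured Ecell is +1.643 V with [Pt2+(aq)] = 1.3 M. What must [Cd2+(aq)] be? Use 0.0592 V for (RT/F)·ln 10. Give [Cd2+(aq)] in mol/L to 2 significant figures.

0.046 M

With Pt²⁺/Pt at the cathode and Cd²⁺/Cd at the anode, E°cell = +1.19 − (−0.41) = +1.60 V (n = 2).
Since E = E° − (0.0592/n)·log Q, log Q = n(E° − E)/0.0592 = −1.453.
For Pt2+(aq) + Cd(s) → Pt(s) + Cd2+(aq), the reaction quotient is Q = [Cd2+(aq)] / [Pt2+(aq)].
Solving for the unknown gives log [Cd2+(aq)] = −1.339, so [Cd2+(aq)] ≈ 0.046 M.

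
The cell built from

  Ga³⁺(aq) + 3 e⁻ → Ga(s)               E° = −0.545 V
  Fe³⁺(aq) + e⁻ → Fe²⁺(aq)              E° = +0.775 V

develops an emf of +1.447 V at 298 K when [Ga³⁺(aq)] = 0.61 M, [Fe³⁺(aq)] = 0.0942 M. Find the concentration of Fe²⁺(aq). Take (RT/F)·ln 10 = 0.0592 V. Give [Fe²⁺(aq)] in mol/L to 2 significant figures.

0.00079 M

With Fe³⁺/Fe²⁺ at the cathode and Ga³⁺/Ga at the anode, E°cell = +0.775 − (−0.545) = +1.320 V (n = 3).
Since E = E° − (0.0592/n)·log Q, log Q = n(E° − E)/0.0592 = −6.436.
The balanced reaction is 3 Fe³⁺(aq) + Ga(s) → 3 Fe²⁺(aq) + Ga³⁺(aq), so Q = ([Fe²⁺(aq)]^3·[Ga³⁺(aq)]) / [Fe³⁺(aq)]^3.
Solving for the unknown gives log [Fe²⁺(aq)] = −3.100, so [Fe²⁺(aq)] ≈ 0.00079 M.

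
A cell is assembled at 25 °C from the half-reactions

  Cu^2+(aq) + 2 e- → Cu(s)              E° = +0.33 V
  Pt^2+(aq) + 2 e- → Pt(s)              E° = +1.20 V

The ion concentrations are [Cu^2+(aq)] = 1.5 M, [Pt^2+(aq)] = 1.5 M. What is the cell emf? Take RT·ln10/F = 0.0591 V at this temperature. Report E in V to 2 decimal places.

+0.87 V

The Pt²⁺/Pt couple has the more positive E°, so it is the cathode; Cu²⁺/Cu is the anode.
E°cell = +1.20 − (+0.33) = +0.87 V, with n = 2 electrons transferred.
For the overall reaction Pt^2+(aq) + Cu(s) → Pt(s) + Cu^2+(aq), Q = [Cu^2+(aq)] / [Pt^2+(aq)] = 1, giving log Q = 0.000.
By the Nernst equation, E = +0.87 − (0.0591/2)·(0.000) = +0.87 V.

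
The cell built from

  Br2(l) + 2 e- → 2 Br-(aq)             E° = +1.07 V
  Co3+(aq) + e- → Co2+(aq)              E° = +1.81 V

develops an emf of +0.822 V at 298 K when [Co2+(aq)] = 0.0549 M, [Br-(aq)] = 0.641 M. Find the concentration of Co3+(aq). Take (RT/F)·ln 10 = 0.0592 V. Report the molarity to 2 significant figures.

Co³⁺/Co²⁺ is the cathode (higher E°); E°cell = +1.81 − (+1.07) = +0.74 V with n = 2.
From the Nernst equation, log Q = n(E° − E)/0.0592 = 2·(+0.74 − (+0.822))/0.0592 = −2.770.
Balancing electrons gives 2 Co3+(aq) + 2 Br-(aq) → 2 Co2+(aq) + Br2(l); thus Q = [Co2+(aq)]^2 / ([Co3+(aq)]^2·[Br-(aq)]^2).
Isolating [Co3+(aq)] in Q = 10^{−2.770} yields log [Co3+(aq)] = 0.318, i.e. 2.1 M.

2.1 M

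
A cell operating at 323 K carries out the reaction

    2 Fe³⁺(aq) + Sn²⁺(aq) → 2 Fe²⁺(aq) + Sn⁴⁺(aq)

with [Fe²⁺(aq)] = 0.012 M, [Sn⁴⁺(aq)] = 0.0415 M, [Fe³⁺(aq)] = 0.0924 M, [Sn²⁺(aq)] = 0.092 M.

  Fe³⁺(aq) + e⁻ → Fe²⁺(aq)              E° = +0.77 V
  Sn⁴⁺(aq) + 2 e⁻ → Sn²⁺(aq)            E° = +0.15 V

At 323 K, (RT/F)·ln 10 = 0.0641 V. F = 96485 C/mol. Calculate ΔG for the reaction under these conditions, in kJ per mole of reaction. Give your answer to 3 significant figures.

−133 kJ/mol

E°cell = +0.77 − (+0.15) = +0.62 V; the balanced reaction transfers n = 2 electrons.
The reaction quotient is ([Fe²⁺(aq)]^2·[Sn⁴⁺(aq)]) / ([Fe³⁺(aq)]^2·[Sn²⁺(aq)]) = 0.00761; by Nernst, E = +0.62 − (0.0641/2)(−2.119) = +0.6879 V.
Then ΔG = −nFE = −2 × 96485 × +0.6879 J/mol = −133 kJ/mol.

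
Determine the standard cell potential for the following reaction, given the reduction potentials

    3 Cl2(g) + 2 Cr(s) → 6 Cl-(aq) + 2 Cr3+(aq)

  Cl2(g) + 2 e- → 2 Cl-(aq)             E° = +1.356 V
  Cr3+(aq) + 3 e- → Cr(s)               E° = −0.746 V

+2.102 V

Cl2(g) gains electrons, so the Cl₂/Cl⁻ couple is the cathode; the Cr³⁺/Cr couple is the anode.
E°cell = E°(cathode) − E°(anode) = +1.356 − (−0.746) = +2.102 V.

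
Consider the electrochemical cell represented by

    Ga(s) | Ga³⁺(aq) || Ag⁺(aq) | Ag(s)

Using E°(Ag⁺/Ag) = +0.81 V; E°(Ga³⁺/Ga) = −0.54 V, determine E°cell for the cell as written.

+1.35 V

By convention the left-hand electrode in cell notation is the anode (oxidation) and the right-hand electrode is the cathode (reduction).
E°cell = E°(right) − E°(left) = +0.81 − (−0.54) = +1.35 V.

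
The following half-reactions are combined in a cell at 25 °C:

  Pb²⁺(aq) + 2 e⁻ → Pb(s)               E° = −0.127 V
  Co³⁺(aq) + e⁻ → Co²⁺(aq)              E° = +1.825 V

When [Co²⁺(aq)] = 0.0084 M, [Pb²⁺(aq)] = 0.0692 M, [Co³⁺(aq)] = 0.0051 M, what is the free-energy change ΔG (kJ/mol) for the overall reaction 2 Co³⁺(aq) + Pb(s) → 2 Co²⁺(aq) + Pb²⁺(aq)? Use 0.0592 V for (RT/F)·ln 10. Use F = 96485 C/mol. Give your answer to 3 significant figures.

The standard cell potential is +1.825 − (−0.127) = +1.952 V, with n = 2 electrons in the balanced equation.
Here Q = ([Co²⁺(aq)]^2·[Pb²⁺(aq)]) / [Co³⁺(aq)]^2 = 0.188 (log Q = −0.726), giving E = +1.952 − (0.0592/2)·(−0.726) = +1.9735 V.
Finally ΔG = −nFE = −(2)(96485 C/mol)(+1.9735 V) = −381 kJ/mol.

−381 kJ/mol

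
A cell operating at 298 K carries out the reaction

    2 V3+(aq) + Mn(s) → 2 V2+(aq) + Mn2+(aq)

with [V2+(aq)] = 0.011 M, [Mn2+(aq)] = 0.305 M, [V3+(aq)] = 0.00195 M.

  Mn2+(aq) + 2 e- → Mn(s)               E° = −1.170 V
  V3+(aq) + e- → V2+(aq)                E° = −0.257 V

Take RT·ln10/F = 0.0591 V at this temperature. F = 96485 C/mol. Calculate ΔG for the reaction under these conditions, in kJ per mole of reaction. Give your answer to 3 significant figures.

−171 kJ/mol

With V³⁺/V²⁺ reduced at the cathode, E°cell = −0.257 − (−1.170) = +0.913 V and n = 2.
Q = ([V2+(aq)]^2·[Mn2+(aq)]) / [V3+(aq)]^2 = 9.71, so log Q = 0.987 and E = +0.913 − (0.0591/2)(0.987) = +0.8838 V.
ΔG = −nFE = −(2)(96485)(+0.8838) J/mol = −171 kJ/mol.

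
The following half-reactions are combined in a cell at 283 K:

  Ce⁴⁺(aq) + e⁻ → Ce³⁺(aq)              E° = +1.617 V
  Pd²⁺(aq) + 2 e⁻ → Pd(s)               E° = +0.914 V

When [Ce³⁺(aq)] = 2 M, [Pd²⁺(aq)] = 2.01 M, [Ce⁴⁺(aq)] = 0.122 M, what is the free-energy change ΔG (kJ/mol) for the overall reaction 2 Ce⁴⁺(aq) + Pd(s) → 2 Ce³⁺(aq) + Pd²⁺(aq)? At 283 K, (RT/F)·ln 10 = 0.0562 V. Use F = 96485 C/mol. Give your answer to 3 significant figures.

−121 kJ/mol

The standard cell potential is +1.617 − (+0.914) = +0.703 V, with n = 2 electrons in the balanced equation.
Q = ([Ce³⁺(aq)]^2·[Pd²⁺(aq)]) / [Ce⁴⁺(aq)]^2 = 540, so log Q = 2.733 and E = +0.703 − (0.0562/2)(2.733) = +0.6262 V.
Finally ΔG = −nFE = −(2)(96485 C/mol)(+0.6262 V) = −121 kJ/mol.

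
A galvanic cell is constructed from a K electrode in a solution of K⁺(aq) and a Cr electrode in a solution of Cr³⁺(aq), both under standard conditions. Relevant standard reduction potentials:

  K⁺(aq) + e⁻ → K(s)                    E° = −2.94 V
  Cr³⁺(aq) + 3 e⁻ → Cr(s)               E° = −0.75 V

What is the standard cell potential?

The Cr³⁺/Cr couple has the higher E°, so Cr ion is reduced (cathode) and K is oxidized (anode).
E°cell = E°(cathode) − E°(anode) = −0.75 − (−2.94) = +2.19 V.

+2.19 V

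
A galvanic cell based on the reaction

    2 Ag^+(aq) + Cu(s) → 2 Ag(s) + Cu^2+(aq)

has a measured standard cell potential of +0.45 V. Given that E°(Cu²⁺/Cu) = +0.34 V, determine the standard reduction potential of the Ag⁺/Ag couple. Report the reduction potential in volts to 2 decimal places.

+0.79 V

In the reaction as written the Ag⁺/Ag couple is reduced (cathode) and Cu²⁺/Cu is oxidized (anode), so E°cell = E°(Ag⁺/Ag) − E°(Cu²⁺/Cu).
E°(Ag⁺/Ag) = E°cell + E°(anode) = +0.45 + (+0.34) = +0.79 V.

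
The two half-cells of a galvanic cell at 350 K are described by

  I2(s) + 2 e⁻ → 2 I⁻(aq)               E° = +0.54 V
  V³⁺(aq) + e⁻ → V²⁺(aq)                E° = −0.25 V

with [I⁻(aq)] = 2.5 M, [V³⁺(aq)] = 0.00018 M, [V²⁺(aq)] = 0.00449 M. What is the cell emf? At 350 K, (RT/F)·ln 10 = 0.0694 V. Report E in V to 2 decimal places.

+0.86 V

I₂/I⁻ is reduced (cathode, E° = +0.54 V) and V³⁺/V²⁺ is oxidized (anode).
E°cell = +0.54 − (−0.25) = +0.79 V, with n = 2 electrons transferred.
For the overall reaction I2(s) + 2 V²⁺(aq) → 2 I⁻(aq) + 2 V³⁺(aq), Q = ([I⁻(aq)]^2·[V³⁺(aq)]^2) / [V²⁺(aq)]^2 = 0.01, giving log Q = −1.998.
E = E° − (0.0694/n)·log Q = +0.79 − (0.0694/2)(−1.998) = +0.86 V.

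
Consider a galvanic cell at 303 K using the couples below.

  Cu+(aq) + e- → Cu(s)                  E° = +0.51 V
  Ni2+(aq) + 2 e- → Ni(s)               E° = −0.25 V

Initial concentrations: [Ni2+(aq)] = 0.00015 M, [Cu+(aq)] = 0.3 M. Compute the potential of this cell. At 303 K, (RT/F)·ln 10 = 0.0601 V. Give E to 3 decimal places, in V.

Cu⁺/Cu is reduced (cathode, E° = +0.51 V) and Ni²⁺/Ni is oxidized (anode).
E°cell = E°cat − E°an = +0.51 − (−0.25) = +0.76 V; n = 2.
The balanced reaction is 2 Cu+(aq) + Ni(s) → 2 Cu(s) + Ni2+(aq), so Q = [Ni2+(aq)] / [Cu+(aq)]^2 = 0.00167 and log Q = −2.778.
By the Nernst equation, E = +0.76 − (0.0601/2)·(−2.778) = +0.843 V.

+0.843 V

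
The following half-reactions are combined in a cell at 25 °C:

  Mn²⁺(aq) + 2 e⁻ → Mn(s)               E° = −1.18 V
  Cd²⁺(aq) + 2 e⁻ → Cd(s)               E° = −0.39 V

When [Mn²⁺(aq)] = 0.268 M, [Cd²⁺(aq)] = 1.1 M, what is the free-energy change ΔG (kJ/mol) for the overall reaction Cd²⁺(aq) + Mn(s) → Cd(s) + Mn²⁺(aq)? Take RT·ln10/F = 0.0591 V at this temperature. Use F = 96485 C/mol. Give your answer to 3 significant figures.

−156 kJ/mol

With Cd²⁺/Cd reduced at the cathode, E°cell = −0.39 − (−1.18) = +0.79 V and n = 2.
Here Q = [Mn²⁺(aq)] / [Cd²⁺(aq)] = 0.244 (log Q = −0.613), giving E = +0.79 − (0.0591/2)·(−0.613) = +0.8081 V.
Finally ΔG = −nFE = −(2)(96485 C/mol)(+0.8081 V) = −156 kJ/mol.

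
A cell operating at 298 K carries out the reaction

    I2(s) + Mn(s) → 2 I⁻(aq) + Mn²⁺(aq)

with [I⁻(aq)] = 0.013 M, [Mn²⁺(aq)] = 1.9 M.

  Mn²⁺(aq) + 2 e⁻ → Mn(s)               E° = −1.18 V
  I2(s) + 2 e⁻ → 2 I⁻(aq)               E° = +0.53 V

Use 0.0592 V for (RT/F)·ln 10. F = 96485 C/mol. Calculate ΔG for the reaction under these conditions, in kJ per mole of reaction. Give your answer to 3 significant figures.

E°cell = +0.53 − (−1.18) = +1.71 V; the balanced reaction transfers n = 2 electrons.
Here Q = [I⁻(aq)]^2·[Mn²⁺(aq)] = 0.000321 (log Q = −3.493), giving E = +1.71 − (0.0592/2)·(−3.493) = +1.8134 V.
ΔG = −nFE = −(2)(96485)(+1.8134) J/mol = −350 kJ/mol.

−350 kJ/mol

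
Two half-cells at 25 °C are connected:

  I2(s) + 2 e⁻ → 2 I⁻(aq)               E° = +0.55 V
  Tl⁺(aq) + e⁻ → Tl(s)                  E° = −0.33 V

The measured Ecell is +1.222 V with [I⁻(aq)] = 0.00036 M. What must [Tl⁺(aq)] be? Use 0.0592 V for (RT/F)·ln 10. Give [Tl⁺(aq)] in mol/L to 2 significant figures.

0.0046 M

I₂/I⁻ is the cathode (higher E°); E°cell = +0.55 − (−0.33) = +0.88 V with n = 2.
Rearranging E = E° − (0.0592/n)·log Q gives log Q = 2(+0.88 − (+1.222))/0.0592 = −11.554.
For I2(s) + 2 Tl(s) → 2 I⁻(aq) + 2 Tl⁺(aq), the reaction quotient is Q = [I⁻(aq)]^2·[Tl⁺(aq)]^2.
Solving for the unknown gives log [Tl⁺(aq)] = −2.333, so [Tl⁺(aq)] ≈ 0.0046 M.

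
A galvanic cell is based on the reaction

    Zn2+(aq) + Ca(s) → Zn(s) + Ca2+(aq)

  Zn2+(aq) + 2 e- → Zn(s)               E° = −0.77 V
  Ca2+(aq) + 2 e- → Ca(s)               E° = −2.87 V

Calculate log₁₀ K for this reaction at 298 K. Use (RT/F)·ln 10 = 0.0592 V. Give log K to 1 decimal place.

log K = 70.9

The Zn²⁺/Zn couple is reduced (cathode); E°cell = −0.77 − (−2.87) = +2.10 V with n = 2.
At equilibrium E = 0, so log K = nE°cell / 0.0592 = (2)(+2.10) / 0.0592 = 70.9.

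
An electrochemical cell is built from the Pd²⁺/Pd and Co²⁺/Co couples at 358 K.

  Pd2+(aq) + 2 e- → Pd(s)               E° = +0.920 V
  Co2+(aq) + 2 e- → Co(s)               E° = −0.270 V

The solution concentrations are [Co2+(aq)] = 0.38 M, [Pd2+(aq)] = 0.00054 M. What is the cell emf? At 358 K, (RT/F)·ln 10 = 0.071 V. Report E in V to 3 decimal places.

Since E°(Pd²⁺/Pd) > E°(Co²⁺/Co), Pd²⁺/Pd serves as the cathode.
E°cell = +0.920 − (−0.270) = +1.190 V, with n = 2 electrons transferred.
For the overall reaction Pd2+(aq) + Co(s) → Pd(s) + Co2+(aq), Q = [Co2+(aq)] / [Pd2+(aq)] = 704, giving log Q = 2.847.
E = E° − (0.071/n)·log Q = +1.190 − (0.071/2)(2.847) = +1.089 V.

+1.089 V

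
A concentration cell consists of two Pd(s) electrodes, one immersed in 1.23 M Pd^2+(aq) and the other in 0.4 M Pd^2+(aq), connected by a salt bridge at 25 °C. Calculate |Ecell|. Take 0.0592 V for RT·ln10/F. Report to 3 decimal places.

For a concentration cell E°cell = 0, since both electrodes use the same couple.
The compartment with the higher Pd^2+(aq) concentration (1.23 M) acts as the cathode; ions are reduced there and produced at the dilute (0.4 M) anode.
With n = 2, Ecell = −(0.0592/2)·log([dilute]/[conc]) = −(0.0592/2)·log(0.4/1.23) = +0.014 V.

0.014 V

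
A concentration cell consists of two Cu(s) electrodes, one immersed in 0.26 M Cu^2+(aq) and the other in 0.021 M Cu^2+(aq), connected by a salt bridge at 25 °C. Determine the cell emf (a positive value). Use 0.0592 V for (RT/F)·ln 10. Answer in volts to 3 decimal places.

For a concentration cell E°cell = 0, since both electrodes use the same couple.
The compartment with the higher Cu^2+(aq) concentration (0.26 M) acts as the cathode; ions are reduced there and produced at the dilute (0.021 M) anode.
With n = 2, Ecell = −(0.0592/2)·log([dilute]/[conc]) = −(0.0592/2)·log(0.021/0.26) = +0.032 V.

0.032 V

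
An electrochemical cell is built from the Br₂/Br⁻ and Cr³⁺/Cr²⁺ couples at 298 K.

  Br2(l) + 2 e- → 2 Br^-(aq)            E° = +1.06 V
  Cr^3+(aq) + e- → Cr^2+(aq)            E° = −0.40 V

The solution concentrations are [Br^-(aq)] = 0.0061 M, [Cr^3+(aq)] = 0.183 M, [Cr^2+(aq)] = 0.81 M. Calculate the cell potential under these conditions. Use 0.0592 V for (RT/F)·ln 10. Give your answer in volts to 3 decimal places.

+1.629 V

The Br₂/Br⁻ couple has the more positive E°, so it is the cathode; Cr³⁺/Cr²⁺ is the anode.
E°cell = +1.06 − (−0.40) = +1.46 V, with n = 2 electrons transferred.
Balancing gives Br2(l) + 2 Cr^2+(aq) → 2 Br^-(aq) + 2 Cr^3+(aq); hence Q = ([Br^-(aq)]^2·[Cr^3+(aq)]^2) / [Cr^2+(aq)]^2 = 1.9×10^−6 (log Q = −5.721).
Applying E = E° − (RT ln10/nF)·log Q gives +1.46 − (0.0592/2)(−5.721) = +1.629 V.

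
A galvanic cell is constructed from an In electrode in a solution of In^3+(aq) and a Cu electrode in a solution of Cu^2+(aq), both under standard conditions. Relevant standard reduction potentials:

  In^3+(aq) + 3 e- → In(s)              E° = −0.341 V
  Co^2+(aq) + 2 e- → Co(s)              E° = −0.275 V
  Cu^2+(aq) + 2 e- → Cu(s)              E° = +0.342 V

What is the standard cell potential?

+0.683 V

Of the two couples in this cell, the one with the more positive reduction potential is reduced at the cathode: here that is Cu²⁺/Cu (+0.342 V); In³⁺/In (−0.341 V) is the anode.
E°cell = E°(cathode) − E°(anode) = +0.342 − (−0.341) = +0.683 V.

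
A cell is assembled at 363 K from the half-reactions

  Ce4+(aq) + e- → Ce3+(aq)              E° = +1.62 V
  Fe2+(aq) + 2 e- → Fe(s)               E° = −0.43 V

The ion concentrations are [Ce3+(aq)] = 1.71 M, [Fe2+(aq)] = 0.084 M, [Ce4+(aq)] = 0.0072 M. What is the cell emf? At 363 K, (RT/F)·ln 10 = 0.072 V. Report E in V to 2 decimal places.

+1.92 V

Since E°(Ce⁴⁺/Ce³⁺) > E°(Fe²⁺/Fe), Ce⁴⁺/Ce³⁺ serves as the cathode.
The standard potential is +1.62 − (−0.43) = +2.05 V and the balanced reaction transfers n = 2 electrons.
The balanced reaction is 2 Ce4+(aq) + Fe(s) → 2 Ce3+(aq) + Fe2+(aq), so Q = ([Ce3+(aq)]^2·[Fe2+(aq)]) / [Ce4+(aq)]^2 = 4.74×10^3 and log Q = 3.676.
Applying E = E° − (RT ln10/nF)·log Q gives +2.05 − (0.072/2)(3.676) = +1.92 V.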